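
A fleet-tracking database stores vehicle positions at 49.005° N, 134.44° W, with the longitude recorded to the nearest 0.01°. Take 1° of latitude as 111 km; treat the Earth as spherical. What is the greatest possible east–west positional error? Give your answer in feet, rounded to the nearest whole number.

1194 feet

Rounding to 2 decimal places leaves the longitude within ±0.005° of the true value.
Parallels shrink by cos φ, so at 49.005° a degree of longitude is 111000 × 0.6560 ≈ 72815.2 m.
East–west error: 0.005° × 72815.2 m/° ≈ 364.076 m.
In feet: 364.076 m ÷ 0.3048 ≈ 1194.5 ft.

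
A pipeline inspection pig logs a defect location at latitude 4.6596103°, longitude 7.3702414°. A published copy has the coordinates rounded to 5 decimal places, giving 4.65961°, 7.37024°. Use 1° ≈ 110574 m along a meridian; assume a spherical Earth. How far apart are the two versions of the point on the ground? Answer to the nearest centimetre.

16 centimetres

The latitude changed by +0.0000003° and the longitude by +0.0000014°.
N–S: 0.0000003° × 110574 m/° = 0.0331722 m.
E–W at 4.65961°: 0.0000014° × 110574 × cos 4.65961° = 0.0000014 × 110574 × 0.9967 ≈ 0.154292 m.
Combined displacement = (0.0331722² + 0.154292²)^½ ≈ 0.157818 m.
That is 0.157818 m = 15.782 cm.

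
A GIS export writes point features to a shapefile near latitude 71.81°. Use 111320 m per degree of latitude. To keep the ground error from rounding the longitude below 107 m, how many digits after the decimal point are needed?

3

At 71.81° one degree of longitude covers 111320 × cos 71.81° ≈ 111320 × 0.3122 ≈ 34750.7 m.
Rounding to N decimal places gives at most 0.5 × 10⁻ᴺ degrees of error, i.e. 0.5 × 10⁻ᴺ × 34750.7 m.
Setting 17375.3 × 10⁻ᴺ ≤ 107 gives 10ᴺ ≥ 162.4, i.e. N ≥ 2.21.
So 3 decimal places suffice (17.4 m); 2 would allow up to 174 m.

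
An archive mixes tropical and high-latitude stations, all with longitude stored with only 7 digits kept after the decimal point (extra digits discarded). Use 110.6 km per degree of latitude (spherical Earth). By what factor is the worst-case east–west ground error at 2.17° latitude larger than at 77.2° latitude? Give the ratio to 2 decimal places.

Truncating at 7 decimal places can drop up to a full unit in the last place, so the longitude may be off by as much as 1e-07°.
At 2.17°: 1e-07° × 110600 × cos 2.17° = 1e-07 × 110600 × 0.9993 ≈ 0.011052 m.
At 77.2°: 1e-07° × 110600 × cos 77.2° = 1e-07 × 110600 × 0.2215 ≈ 0.0024503 m.
Ratio: 0.011052 / 0.0024503 = cos 2.17° / cos 77.2° ≈ 4.5104.

4.51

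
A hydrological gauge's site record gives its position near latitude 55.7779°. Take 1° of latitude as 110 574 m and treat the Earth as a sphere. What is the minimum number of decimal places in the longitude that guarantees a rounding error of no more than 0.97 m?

5

At 55.7779° one degree of longitude covers 110574 × cos 55.7779° ≈ 110574 × 0.5624 ≈ 62187.1 m.
Rounding to N decimal places gives at most 0.5 × 10⁻ᴺ degrees of error, i.e. 0.5 × 10⁻ᴺ × 62187.1 m.
Need 0.5 × 62187.1 × 10⁻ᴺ ≤ 0.97 → 10⁻ᴺ ≤ 3.120e-05, so N ≥ 4.51.
So 5 decimal places suffice (0.311 m); 4 would allow up to 3.11 m.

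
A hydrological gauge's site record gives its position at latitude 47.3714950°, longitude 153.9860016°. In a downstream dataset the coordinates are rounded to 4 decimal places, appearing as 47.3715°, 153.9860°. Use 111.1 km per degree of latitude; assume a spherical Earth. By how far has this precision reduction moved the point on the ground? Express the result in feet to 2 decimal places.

1.86 feet

Δlat = 47.3714950 − 47.3715 = -0.0000050°; Δlon = 153.9860016 − 153.9860 = +0.0000016°.
North–south shift: -0.0000050 × 111100 = -0.5555 m.
E–W at 47.3715°: 0.0000016° × 111100 × cos 47.3715° = 0.0000016 × 111100 × 0.6772 ≈ 0.120387 m.
Combined displacement = (0.5555² + 0.120387²)^½ ≈ 0.568395 m.
In feet: 0.568395 m ÷ 0.3048 ≈ 1.8648 ft.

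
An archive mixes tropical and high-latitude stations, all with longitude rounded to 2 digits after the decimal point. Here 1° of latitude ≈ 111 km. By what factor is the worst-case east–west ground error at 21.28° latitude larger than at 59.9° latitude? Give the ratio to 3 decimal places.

1.858

Rounding to 2 decimal places leaves the longitude within ±0.005° of the true value.
At 21.28°: 0.005° × 111000 × cos 21.28° = 0.005 × 111000 × 0.9318 ≈ 517.16 m.
Error at 59.9° = 0.005° × 111000 × cos 59.9° ≈ 555 × 0.5015 = 278.34 m.
Ratio: 517.16 / 278.34 = cos 21.28° / cos 59.9° ≈ 1.8580.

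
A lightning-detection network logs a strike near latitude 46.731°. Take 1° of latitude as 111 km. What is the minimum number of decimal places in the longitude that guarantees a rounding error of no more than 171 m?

At 46.731° one degree of longitude covers 111000 × cos 46.731° ≈ 111000 × 0.6854 ≈ 76082.1 m.
Rounding to N decimal places gives at most 0.5 × 10⁻ᴺ degrees of error, i.e. 0.5 × 10⁻ᴺ × 76082.1 m.
Need 0.5 × 76082.1 × 10⁻ᴺ ≤ 171 → 10⁻ᴺ ≤ 4.495e-03, so N ≥ 2.35.
So 3 decimal places suffice (38 m); 2 would allow up to 380 m.

3 decimal places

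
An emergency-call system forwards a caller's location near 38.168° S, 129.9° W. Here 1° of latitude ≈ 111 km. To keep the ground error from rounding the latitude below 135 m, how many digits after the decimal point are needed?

One degree of latitude covers 111000 m.
N decimal places → at most half a unit in the last place, 0.5 × 10⁻ᴺ° = 111000/2 × 10⁻ᴺ m.
Setting 55500 × 10⁻ᴺ ≤ 135 gives 10ᴺ ≥ 411.1, i.e. N ≥ 2.61.
So 3 decimal places suffice (55.5 m); 2 would allow up to 555 m.

3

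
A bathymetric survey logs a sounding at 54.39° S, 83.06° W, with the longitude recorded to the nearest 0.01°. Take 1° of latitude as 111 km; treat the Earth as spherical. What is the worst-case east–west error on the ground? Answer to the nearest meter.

Rounding to 2 decimal places leaves the longitude within ±0.005° of the true value.
One degree of longitude at 54.39° is 111000 × cos 54.39° ≈ 111000 × 0.5823 = 64631.4 m.
Maximum E–W displacement: 0.005 × 64631.4 = 323.157 m.

323 meters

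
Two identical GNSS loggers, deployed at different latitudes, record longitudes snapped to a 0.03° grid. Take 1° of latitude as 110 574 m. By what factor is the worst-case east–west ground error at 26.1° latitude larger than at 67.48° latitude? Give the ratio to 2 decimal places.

2.34

With a 0.03° grid the true value lies within half a step, ±0.03°/2 = ±0.015°, of the stored one.
At 26.1°: 0.015° × 110574 × cos 26.1° = 0.015 × 110574 × 0.8980 ≈ 1489.5 m.
Error at 67.48° = 0.015° × 110574 × cos 67.48° ≈ 1658.6 × 0.3830 = 635.26 m.
The ratio reduces to cos 26.1° / cos 67.48° = 0.8980/0.3830 ≈ 2.3447.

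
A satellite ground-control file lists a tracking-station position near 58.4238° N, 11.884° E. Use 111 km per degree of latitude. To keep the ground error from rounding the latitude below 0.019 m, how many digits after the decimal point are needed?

One degree of latitude covers 111000 m.
Rounding to N decimal places gives at most 0.5 × 10⁻ᴺ degrees of error, i.e. 0.5 × 10⁻ᴺ × 111000 m.
Need 0.5 × 111000 × 10⁻ᴺ ≤ 0.019 → 10⁻ᴺ ≤ 3.423e-07, so N ≥ 6.47.
So 7 decimal places suffice (0.00555 m); 6 would allow up to 0.0555 m.

7 decimal places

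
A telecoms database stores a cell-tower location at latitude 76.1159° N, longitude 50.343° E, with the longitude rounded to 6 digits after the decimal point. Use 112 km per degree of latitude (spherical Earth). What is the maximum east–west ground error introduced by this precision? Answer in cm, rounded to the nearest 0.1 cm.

1.3 cm

Rounding to 6 decimal places leaves the longitude within ±5e-07° of the true value.
At latitude 76.1159° a degree of longitude spans 112000 m × cos 76.1159° = 112000 × 0.2400 ≈ 26875.4 m.
So at most 5e-07° × 26875.4 ≈ 0.0134377 m east–west.
That is 0.0134377 m = 1.3438 cm.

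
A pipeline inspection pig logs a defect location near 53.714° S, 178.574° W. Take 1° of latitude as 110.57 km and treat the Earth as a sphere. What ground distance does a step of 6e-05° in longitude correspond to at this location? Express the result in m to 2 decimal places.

3.93 m

At 53.714° a degree of longitude is 110570 × cos 53.714° ≈ 65437.1 m, so 6e-05° corresponds to 3.92623 m.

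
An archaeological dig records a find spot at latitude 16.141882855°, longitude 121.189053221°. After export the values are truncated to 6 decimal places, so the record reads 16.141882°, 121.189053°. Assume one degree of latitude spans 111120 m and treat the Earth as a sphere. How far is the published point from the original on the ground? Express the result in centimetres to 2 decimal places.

Δlat = 16.141882855 − 16.141882 = +0.000000855°; Δlon = 121.189053221 − 121.189053 = +0.000000221°.
N–S: 0.000000855° × 111120 m/° = 0.0950076 m.
East–west at this latitude: 0.000000221° × 111120 × cos 16.1419° ≈ 0.000000221 × 106739 = 0.0235894 m.
Hypotenuse of the two orthogonal shifts: √(0.0950076² + 0.0235894²) = 0.0978923 m.
That is 0.0978923 m = 9.7892 cm.

9.79 centimetres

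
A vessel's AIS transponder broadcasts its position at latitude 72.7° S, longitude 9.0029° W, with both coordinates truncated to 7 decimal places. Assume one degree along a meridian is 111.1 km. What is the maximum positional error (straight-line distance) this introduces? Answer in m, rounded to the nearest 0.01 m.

0.01 m

Truncating at 7 decimal places can drop up to a full unit in the last place, so each coordinate may be off by as much as 1e-07°.
North–south component: 1e-07° × 111100 = 0.01111 m.
Longitude error → 1e-07 × 111100 × cos 72.7° = 1e-07 × 111100 × 0.2974 ≈ 0.00330383 m.
Worst case both components are at the extreme and orthogonal: √(0.01111² + 0.00330383²) ≈ 0.0115908 m.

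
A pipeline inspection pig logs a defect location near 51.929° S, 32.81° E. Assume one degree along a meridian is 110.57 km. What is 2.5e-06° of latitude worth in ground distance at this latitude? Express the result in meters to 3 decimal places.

Along a meridian 2.5e-06° is 2.5e-06 × 110570 = 0.276425 m.

0.276 meters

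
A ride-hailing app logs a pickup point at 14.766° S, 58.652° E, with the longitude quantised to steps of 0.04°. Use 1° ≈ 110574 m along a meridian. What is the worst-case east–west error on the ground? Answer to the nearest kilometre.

With a 0.04° grid the true value lies within half a step, ±0.04°/2 = ±0.02°, of the stored one.
Parallels shrink by cos φ, so at 14.766° a degree of longitude is 110574 × 0.9670 ≈ 106922 m.
Maximum E–W displacement: 0.02 × 106922 = 2138.45 m.
That is 2138.45 m = 2.1384 km.

2 kilometres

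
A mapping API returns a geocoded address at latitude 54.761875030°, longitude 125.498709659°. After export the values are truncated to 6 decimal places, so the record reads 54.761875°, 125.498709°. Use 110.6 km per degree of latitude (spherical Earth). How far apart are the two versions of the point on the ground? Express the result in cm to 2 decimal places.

The latitude changed by +0.000000030° and the longitude by +0.000000659°.
North–south shift: 0.000000030 × 110600 = 0.003318 m.
E–W at 54.7619°: 0.000000659° × 110600 × cos 54.7619° = 0.000000659 × 110600 × 0.5770 ≈ 0.0420531 m.
Combined displacement = (0.003318² + 0.0420531²)^½ ≈ 0.0421838 m.
That is 0.0421838 m = 4.2184 cm.

4.22 cm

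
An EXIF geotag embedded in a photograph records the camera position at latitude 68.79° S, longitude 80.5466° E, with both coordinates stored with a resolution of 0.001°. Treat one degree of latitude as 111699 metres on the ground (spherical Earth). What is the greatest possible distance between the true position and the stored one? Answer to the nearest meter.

59 meters

With a 0.001° grid the true value lies within half a step, ±0.001°/2 = ±0.0005°, of the stored one.
Latitude error → 0.0005 × 111699 = 55.8495 m along the meridian.
East–west component at 68.79°: 0.0005° × 111699 × cos 68.79° ≈ 0.0005 × 40411.3 ≈ 20.2056 m.
The two errors are perpendicular, so the maximum displacement is √(55.8495² + 20.2056²) ≈ 59.3922 m.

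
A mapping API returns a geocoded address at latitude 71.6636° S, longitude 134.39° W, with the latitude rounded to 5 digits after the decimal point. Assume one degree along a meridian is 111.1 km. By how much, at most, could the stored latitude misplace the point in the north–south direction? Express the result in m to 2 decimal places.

Rounding to 5 decimal places leaves the latitude within ±5e-06° of the true value.
So the N–S error is at most 5e-06 × 111100 = 0.5555 m.

0.56 m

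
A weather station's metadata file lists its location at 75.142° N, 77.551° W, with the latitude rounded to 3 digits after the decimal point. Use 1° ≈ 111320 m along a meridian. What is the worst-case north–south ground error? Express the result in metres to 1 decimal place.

55.7 metres

Rounding to 3 decimal places leaves the latitude within ±0.0005° of the true value.
Along the meridian that is 0.0005° × 111320 m/° = 55.66 m.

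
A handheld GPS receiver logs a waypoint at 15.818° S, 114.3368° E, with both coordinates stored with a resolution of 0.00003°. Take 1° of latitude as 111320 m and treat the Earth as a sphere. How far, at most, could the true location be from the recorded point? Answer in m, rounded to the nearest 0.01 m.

2.32 m

With a 0.00003° grid the true value lies within half a step, ±0.00003°/2 = ±1.5e-05°, of the stored one.
Latitude error → 1.5e-05 × 111320 = 1.6698 m along the meridian.
E–W at 15.818°: 1.5e-05° × 111320 × cos 15.818° = 1.5e-05 × 111320 × 0.9621 ≈ 1.60657 m.
Combining orthogonally: (1.6698² + 1.60657²)^½ ≈ 2.31717 m.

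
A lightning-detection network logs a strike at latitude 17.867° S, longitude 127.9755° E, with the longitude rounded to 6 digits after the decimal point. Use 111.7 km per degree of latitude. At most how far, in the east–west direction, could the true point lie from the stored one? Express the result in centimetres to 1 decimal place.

5.3 centimetres

Rounding to 6 decimal places leaves the longitude within ±5e-07° of the true value.
At latitude 17.867° a degree of longitude spans 111700 m × cos 17.867° = 111700 × 0.9518 ≈ 106313 m.
So at most 5e-07° × 106313 ≈ 0.0531564 m east–west.
That is 0.0531564 m = 5.3156 cm.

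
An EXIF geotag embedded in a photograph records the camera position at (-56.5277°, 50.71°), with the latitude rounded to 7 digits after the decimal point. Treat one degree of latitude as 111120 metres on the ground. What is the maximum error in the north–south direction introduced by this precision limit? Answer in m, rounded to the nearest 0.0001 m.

0.0056 m

Rounding to 7 decimal places leaves the latitude within ±5e-08° of the true value.
So the N–S error is at most 5e-08 × 111120 = 0.005556 m.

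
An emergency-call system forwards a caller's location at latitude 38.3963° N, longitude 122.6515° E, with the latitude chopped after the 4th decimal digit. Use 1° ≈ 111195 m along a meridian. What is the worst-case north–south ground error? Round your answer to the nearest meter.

11 meters

Truncating at 4 decimal places can drop up to a full unit in the last place, so the latitude may be off by as much as 0.0001°.
So the N–S error is at most 0.0001 × 111195 = 11.1195 m.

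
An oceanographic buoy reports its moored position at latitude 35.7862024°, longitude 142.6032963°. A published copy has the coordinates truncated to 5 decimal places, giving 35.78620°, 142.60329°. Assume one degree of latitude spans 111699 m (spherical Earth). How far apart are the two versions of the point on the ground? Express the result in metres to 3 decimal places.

The latitude changed by +0.0000024° and the longitude by +0.0000063°.
North–south shift: 0.0000024 × 111699 = 0.268078 m.
E–W at 35.7862°: 0.0000063° × 111699 × cos 35.7862° = 0.0000063 × 111699 × 0.8112 ≈ 0.570848 m.
Hypotenuse of the two orthogonal shifts: √(0.268078² + 0.570848²) = 0.630661 m.

0.631 metres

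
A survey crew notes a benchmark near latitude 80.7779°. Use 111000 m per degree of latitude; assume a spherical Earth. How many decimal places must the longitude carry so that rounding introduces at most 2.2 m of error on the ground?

4

At 80.7779° one degree of longitude covers 111000 × cos 80.7779° ≈ 111000 × 0.1603 ≈ 17789.1 m.
N decimal places → at most half a unit in the last place, 0.5 × 10⁻ᴺ° = 17789.1/2 × 10⁻ᴺ m.
Setting 8894.54 × 10⁻ᴺ ≤ 2.2 gives 10ᴺ ≥ 4043, i.e. N ≥ 3.61.
N = 3 would give 8.89 m (too coarse); N = 4 gives 0.889 m ≤ 2.2 m.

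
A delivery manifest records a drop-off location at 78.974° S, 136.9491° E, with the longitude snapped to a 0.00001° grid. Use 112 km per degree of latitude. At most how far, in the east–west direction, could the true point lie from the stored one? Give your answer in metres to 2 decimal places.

0.11 metres

With a 0.00001° grid the true value lies within half a step, ±0.00001°/2 = ±5e-06°, of the stored one.
One degree of longitude at 78.974° is 112000 × cos 78.974° ≈ 112000 × 0.1913 = 21420.5 m.
Maximum E–W displacement: 5e-06 × 21420.5 = 0.107102 m.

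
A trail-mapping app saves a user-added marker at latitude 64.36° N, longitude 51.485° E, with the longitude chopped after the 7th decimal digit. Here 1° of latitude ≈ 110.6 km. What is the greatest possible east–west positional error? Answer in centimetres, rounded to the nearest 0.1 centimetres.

0.5 centimetres

Truncating at 7 decimal places can drop up to a full unit in the last place, so the longitude may be off by as much as 1e-07°.
At latitude 64.36° a degree of longitude spans 110600 m × cos 64.36° = 110600 × 0.4327 ≈ 47858.3 m.
East–west error: 1e-07° × 47858.3 m/° ≈ 0.00478583 m.
That is 0.00478583 m = 0.47858 cm.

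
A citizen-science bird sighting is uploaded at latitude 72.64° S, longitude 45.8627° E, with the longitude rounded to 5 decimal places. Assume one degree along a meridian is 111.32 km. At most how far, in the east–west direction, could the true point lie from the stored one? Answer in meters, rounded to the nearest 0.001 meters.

Rounding to 5 decimal places leaves the longitude within ±5e-06° of the true value.
Parallels shrink by cos φ, so at 72.64° a degree of longitude is 111320 × 0.2984 ≈ 33215.1 m.
Maximum E–W displacement: 5e-06 × 33215.1 = 0.166075 m.

0.166 meters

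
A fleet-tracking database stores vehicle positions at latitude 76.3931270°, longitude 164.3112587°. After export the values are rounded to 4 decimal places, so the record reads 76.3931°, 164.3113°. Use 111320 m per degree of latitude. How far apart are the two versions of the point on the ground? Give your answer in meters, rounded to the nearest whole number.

The latitude changed by +0.0000270° and the longitude by -0.0000413°.
North–south shift: 0.0000270 × 111320 = 3.00564 m.
East–west at this latitude: -0.0000413° × 111320 × cos 76.3931° ≈ -0.0000413 × 26189 = -1.08161 m.
Distance: √(3.00564² + 1.08161²) ≈ 3.19433 m.

3 meters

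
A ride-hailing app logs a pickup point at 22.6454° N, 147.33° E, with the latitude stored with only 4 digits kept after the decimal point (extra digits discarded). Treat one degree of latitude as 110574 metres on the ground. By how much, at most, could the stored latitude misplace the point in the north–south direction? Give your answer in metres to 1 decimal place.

Truncating at 4 decimal places can drop up to a full unit in the last place, so the latitude may be off by as much as 0.0001°.
Along the meridian that is 0.0001° × 110574 m/° = 11.0574 m.

11.1 metres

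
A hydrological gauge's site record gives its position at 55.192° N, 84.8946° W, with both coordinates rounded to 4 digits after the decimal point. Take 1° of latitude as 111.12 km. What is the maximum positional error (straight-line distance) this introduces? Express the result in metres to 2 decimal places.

Rounding to 4 decimal places leaves each coordinate within ±5e-05° of the true value.
North–south component: 5e-05° × 111120 = 5.556 m.
E–W at 55.192°: 5e-05° × 111120 × cos 55.192° = 5e-05 × 111120 × 0.5708 ≈ 3.17152 m.
Combining orthogonally: (5.556² + 3.17152²)^½ ≈ 6.39747 m.

6.40 metres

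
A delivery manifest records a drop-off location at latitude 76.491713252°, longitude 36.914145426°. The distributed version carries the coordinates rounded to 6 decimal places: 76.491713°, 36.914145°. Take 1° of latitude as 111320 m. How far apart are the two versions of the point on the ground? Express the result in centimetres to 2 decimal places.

3.02 centimetres

The latitude changed by +0.000000252° and the longitude by +0.000000426°.
N–S: 0.000000252° × 111320 m/° = 0.0280526 m.
East–west at this latitude: 0.000000426° × 111320 × cos 76.4917° ≈ 0.000000426 × 26002.8 = 0.0110772 m.
Combined displacement = (0.0280526² + 0.0110772²)^½ ≈ 0.0301605 m.
That is 0.0301605 m = 3.016 cm.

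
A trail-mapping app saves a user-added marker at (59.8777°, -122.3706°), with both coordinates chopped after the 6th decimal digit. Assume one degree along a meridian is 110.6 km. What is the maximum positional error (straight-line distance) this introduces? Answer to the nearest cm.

Truncating at 6 decimal places can drop up to a full unit in the last place, so each coordinate may be off by as much as 1e-06°.
N–S: 1e-06° × 110600 m/° = 0.1106 m.
Longitude error → 1e-06 × 110600 × cos 59.8777° = 1e-06 × 110600 × 0.5018 ≈ 0.0555043 m.
Worst case both components are at the extreme and orthogonal: √(0.1106² + 0.0555043²) ≈ 0.123746 m.
That is 0.123746 m = 12.375 cm.

12 cm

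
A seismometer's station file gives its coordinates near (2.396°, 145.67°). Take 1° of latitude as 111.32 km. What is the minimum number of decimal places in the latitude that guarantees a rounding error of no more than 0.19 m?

6

One degree of latitude covers 111320 m.
With N decimal places the half-ulp bound is 0.5·10⁻ᴺ°, or 0.5·10⁻ᴺ × 111320 m on the ground.
Need 0.5 × 111320 × 10⁻ᴺ ≤ 0.19 → 10⁻ᴺ ≤ 3.414e-06, so N ≥ 5.47.
So 6 decimal places suffice (0.0557 m); 5 would allow up to 0.557 m.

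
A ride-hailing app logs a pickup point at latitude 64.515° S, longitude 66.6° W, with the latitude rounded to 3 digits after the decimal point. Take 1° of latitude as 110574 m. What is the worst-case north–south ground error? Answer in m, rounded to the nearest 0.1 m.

Rounding to 3 decimal places leaves the latitude within ±0.0005° of the true value.
Along the meridian that is 0.0005° × 110574 m/° = 55.287 m.

55.3 m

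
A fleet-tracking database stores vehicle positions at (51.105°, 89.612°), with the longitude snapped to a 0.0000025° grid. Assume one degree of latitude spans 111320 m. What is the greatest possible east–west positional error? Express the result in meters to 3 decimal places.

With a 0.0000025° grid the true value lies within half a step, ±0.0000025°/2 = ±1.25e-06°, of the stored one.
At latitude 51.105° a degree of longitude spans 111320 m × cos 51.105° = 111320 × 0.6279 ≈ 69897.3 m.
Maximum E–W displacement: 1.25e-06 × 69897.3 = 0.0873716 m.

0.087 meters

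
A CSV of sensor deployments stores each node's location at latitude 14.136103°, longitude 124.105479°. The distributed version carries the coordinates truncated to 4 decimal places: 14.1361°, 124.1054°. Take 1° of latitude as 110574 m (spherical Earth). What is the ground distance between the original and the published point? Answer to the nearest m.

8 m

Δlat = 14.136103 − 14.1361 = +0.000003°; Δlon = 124.105479 − 124.1054 = +0.000079°.
North–south shift: 0.000003 × 110574 = 0.331722 m.
E–W at 14.1361°: 0.000079° × 110574 × cos 14.1361° = 0.000079 × 110574 × 0.9697 ≈ 8.47083 m.
Combined displacement = (0.331722² + 8.47083²)^½ ≈ 8.47732 m.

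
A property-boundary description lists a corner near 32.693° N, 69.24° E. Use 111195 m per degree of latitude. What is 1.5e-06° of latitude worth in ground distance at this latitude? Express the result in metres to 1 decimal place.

0.2 metres

1.5e-06° × 111195 m/° = 0.166793 m.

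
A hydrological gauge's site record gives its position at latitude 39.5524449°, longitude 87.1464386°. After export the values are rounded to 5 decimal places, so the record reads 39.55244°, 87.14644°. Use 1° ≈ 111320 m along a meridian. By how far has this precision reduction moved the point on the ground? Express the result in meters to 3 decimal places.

0.559 meters

The latitude changed by +0.0000049° and the longitude by -0.0000014°.
North–south shift: 0.0000049 × 111320 = 0.545468 m.
E–W at 39.5524°: -0.0000014° × 111320 × cos 39.5524° = -0.0000014 × 111320 × 0.7710 ≈ -0.120165 m.
Hypotenuse of the two orthogonal shifts: √(0.545468² + 0.120165²) = 0.558547 m.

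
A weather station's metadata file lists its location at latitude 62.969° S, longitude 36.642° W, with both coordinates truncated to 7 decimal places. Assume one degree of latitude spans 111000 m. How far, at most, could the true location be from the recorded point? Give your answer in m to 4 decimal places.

Truncating at 7 decimal places can drop up to a full unit in the last place, so each coordinate may be off by as much as 1e-07°.
Latitude error → 1e-07 × 111000 = 0.0111 m along the meridian.
E–W at 62.969°: 1e-07° × 111000 × cos 62.969° = 1e-07 × 111000 × 0.4545 ≈ 0.00504464 m.
The two errors are perpendicular, so the maximum displacement is √(0.0111² + 0.00504464²) ≈ 0.0121926 m.

0.0122 m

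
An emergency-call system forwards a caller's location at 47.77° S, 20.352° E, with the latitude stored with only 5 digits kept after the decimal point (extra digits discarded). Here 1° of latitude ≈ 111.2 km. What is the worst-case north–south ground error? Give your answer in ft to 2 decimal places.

3.65 ft

Truncating at 5 decimal places can drop up to a full unit in the last place, so the latitude may be off by as much as 1e-05°.
North–south distance: 1e-05° × 111200 m/° = 1.112 m.
In feet: 1.112 m ÷ 0.3048 ≈ 3.6483 ft.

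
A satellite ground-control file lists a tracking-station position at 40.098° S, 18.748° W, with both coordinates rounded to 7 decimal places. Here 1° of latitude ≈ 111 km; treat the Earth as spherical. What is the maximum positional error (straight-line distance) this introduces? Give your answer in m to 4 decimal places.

0.0070 m

Rounding to 7 decimal places leaves each coordinate within ±5e-08° of the true value.
N–S: 5e-08° × 111000 m/° = 0.00555 m.
E–W at 40.098°: 5e-08° × 111000 × cos 40.098° = 5e-08 × 111000 × 0.7649 ≈ 0.00424544 m.
The two errors are perpendicular, so the maximum displacement is √(0.00555² + 0.00424544²) ≈ 0.00698758 m.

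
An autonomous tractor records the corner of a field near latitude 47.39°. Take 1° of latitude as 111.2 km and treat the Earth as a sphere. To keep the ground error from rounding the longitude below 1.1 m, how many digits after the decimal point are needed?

At 47.39° one degree of longitude covers 111200 × cos 47.39° ≈ 111200 × 0.6770 ≈ 75282.9 m.
N decimal places → at most half a unit in the last place, 0.5 × 10⁻ᴺ° = 75282.9/2 × 10⁻ᴺ m.
Setting 37641.4 × 10⁻ᴺ ≤ 1.1 gives 10ᴺ ≥ 3.422e+04, i.e. N ≥ 4.53.
So 5 decimal places suffice (0.376 m); 4 would allow up to 3.76 m.

5 decimal places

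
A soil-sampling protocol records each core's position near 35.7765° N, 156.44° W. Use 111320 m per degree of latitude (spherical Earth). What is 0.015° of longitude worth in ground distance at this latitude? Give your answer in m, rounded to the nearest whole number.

1355 m

At 35.7765° a degree of longitude is 111320 × cos 35.7765° ≈ 90314.3 m, so 0.015° corresponds to 1354.71 m.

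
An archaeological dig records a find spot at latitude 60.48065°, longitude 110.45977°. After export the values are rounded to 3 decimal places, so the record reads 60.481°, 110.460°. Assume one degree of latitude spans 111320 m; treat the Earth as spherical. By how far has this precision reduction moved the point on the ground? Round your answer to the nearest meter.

41 meters

Δlat = 60.48065 − 60.481 = -0.00035°; Δlon = 110.45977 − 110.460 = -0.00023°.
North–south shift: -0.00035 × 111320 = -38.962 m.
E–W at 60.481°: -0.00023° × 111320 × cos 60.481° = -0.00023 × 111320 × 0.4927 ≈ -12.6152 m.
Hypotenuse of the two orthogonal shifts: √(38.962² + 12.6152²) = 40.9534 m.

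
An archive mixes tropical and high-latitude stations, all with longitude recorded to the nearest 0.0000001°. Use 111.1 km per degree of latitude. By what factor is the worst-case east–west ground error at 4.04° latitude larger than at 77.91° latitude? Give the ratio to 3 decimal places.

4.763

Rounding to 7 decimal places leaves the longitude within ±5e-08° of the true value.
Error at 4.04° = 5e-08° × 111100 × cos 4.04° ≈ 0.005555 × 0.9975 = 0.0055412 m.
Error at 77.91° = 5e-08° × 111100 × cos 77.91° ≈ 0.005555 × 0.2094 = 0.0011635 m.
Ratio: 0.0055412 / 0.0011635 = cos 4.04° / cos 77.91° ≈ 4.7626.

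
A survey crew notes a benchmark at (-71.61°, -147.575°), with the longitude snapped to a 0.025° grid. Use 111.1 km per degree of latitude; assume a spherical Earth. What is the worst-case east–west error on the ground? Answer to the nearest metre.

With a 0.025° grid the true value lies within half a step, ±0.025°/2 = ±0.0125°, of the stored one.
At latitude 71.61° a degree of longitude spans 111100 m × cos 71.61° = 111100 × 0.3155 ≈ 35050.2 m.
East–west error: 0.0125° × 35050.2 m/° ≈ 438.128 m.

438 metres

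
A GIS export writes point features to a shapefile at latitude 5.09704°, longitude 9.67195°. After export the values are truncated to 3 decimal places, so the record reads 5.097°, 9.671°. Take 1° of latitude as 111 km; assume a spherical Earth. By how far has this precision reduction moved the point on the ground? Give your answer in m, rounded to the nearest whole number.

Δlat = 5.09704 − 5.097 = +0.00004°; Δlon = 9.67195 − 9.671 = +0.00095°.
North–south shift: 0.00004 × 111000 = 4.44 m.
East–west at this latitude: 0.00095° × 111000 × cos 5.097° ≈ 0.00095 × 110561 = 105.033 m.
Hypotenuse of the two orthogonal shifts: √(4.44² + 105.033²) = 105.127 m.

105 m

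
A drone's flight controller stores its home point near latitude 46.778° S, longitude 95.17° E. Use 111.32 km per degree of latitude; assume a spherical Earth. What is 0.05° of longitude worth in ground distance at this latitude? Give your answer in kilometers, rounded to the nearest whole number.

4 kilometers

0.05° of longitude at 46.778° is 0.05 × 111320 × cos 46.778° ≈ 0.05 × 76234.9 = 3811.75 m.
That is 3811.75 m = 3.8117 km.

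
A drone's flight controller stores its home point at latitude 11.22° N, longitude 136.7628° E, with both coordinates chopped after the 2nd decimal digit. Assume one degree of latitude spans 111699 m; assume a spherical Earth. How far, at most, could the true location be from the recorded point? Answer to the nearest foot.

Truncating at 2 decimal places can drop up to a full unit in the last place, so each coordinate may be off by as much as 0.01°.
Latitude error → 0.01 × 111699 = 1116.99 m along the meridian.
E–W at 11.22°: 0.01° × 111699 × cos 11.22° = 0.01 × 111699 × 0.9809 ≈ 1095.64 m.
Worst case both components are at the extreme and orthogonal: √(1116.99² + 1095.64²) ≈ 1564.64 m.
In feet: 1564.64 m ÷ 0.3048 ≈ 5133.3 ft.

5133 feet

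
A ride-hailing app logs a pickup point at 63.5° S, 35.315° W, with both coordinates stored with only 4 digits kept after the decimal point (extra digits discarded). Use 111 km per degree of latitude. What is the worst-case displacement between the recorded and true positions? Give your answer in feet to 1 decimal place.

39.9 feet

Truncating at 4 decimal places can drop up to a full unit in the last place, so each coordinate may be off by as much as 0.0001°.
Latitude error → 0.0001 × 111000 = 11.1 m along the meridian.
E–W at 63.5°: 0.0001° × 111000 × cos 63.5° = 0.0001 × 111000 × 0.4462 ≈ 4.9528 m.
Worst case both components are at the extreme and orthogonal: √(11.1² + 4.9528²) ≈ 12.1548 m.
In feet: 12.1548 m ÷ 0.3048 ≈ 39.878 ft.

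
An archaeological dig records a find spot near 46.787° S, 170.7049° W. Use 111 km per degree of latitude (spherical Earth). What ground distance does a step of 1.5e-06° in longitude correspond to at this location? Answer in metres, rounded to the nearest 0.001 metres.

0.114 metres

1.5e-06° of longitude at 46.787° is 1.5e-06 × 111000 × cos 46.787° ≈ 1.5e-06 × 76003.1 = 0.114005 m.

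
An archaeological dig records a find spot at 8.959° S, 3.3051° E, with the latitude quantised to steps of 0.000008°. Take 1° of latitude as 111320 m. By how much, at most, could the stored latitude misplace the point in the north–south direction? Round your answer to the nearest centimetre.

With a 0.000008° grid the true value lies within half a step, ±0.000008°/2 = ±4e-06°, of the stored one.
Along the meridian that is 4e-06° × 111320 m/° = 0.44528 m.
That is 0.44528 m = 44.528 cm.

45 centimetres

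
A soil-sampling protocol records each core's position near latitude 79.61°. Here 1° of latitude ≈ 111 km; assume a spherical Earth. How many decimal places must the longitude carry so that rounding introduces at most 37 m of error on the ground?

3

At 79.61° one degree of longitude covers 111000 × cos 79.61° ≈ 111000 × 0.1803 ≈ 20018.6 m.
With N decimal places the half-ulp bound is 0.5·10⁻ᴺ°, or 0.5·10⁻ᴺ × 20018.6 m on the ground.
Setting 10009.3 × 10⁻ᴺ ≤ 37 gives 10ᴺ ≥ 270.5, i.e. N ≥ 2.43.
N = 2 would give 100 m (too coarse); N = 3 gives 10 m ≤ 37 m.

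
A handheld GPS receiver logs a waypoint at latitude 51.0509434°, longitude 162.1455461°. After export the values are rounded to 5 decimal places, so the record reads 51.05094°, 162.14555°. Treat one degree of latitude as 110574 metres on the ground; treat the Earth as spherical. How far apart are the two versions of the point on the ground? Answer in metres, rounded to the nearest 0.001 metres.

The latitude changed by +0.0000034° and the longitude by -0.0000039°.
North–south shift: 0.0000034 × 110574 = 0.375952 m.
East–west at this latitude: -0.0000039° × 110574 × cos 51.0509° ≈ -0.0000039 × 69510 = -0.271089 m.
Combined displacement = (0.375952² + 0.271089²)^½ ≈ 0.463496 m.

0.463 metres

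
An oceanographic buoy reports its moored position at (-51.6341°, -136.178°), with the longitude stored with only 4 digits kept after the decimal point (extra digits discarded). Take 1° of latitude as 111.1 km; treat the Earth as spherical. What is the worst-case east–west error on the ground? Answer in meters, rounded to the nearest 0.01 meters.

Truncating at 4 decimal places can drop up to a full unit in the last place, so the longitude may be off by as much as 0.0001°.
One degree of longitude at 51.6341° is 111100 × cos 51.6341° ≈ 111100 × 0.6207 = 68957.7 m.
East–west error: 0.0001° × 68957.7 m/° ≈ 6.89577 m.

6.90 meters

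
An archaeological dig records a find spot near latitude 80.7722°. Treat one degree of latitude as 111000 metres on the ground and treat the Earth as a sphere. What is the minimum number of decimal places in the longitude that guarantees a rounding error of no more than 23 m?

3 decimal places

At 80.7722° one degree of longitude covers 111000 × cos 80.7722° ≈ 111000 × 0.1604 ≈ 17800 m.
With N decimal places the half-ulp bound is 0.5·10⁻ᴺ°, or 0.5·10⁻ᴺ × 17800 m on the ground.
Need 0.5 × 17800 × 10⁻ᴺ ≤ 23 → 10⁻ᴺ ≤ 2.584e-03, so N ≥ 2.59.
N = 2 would give 89 m (too coarse); N = 3 gives 8.9 m ≤ 23 m.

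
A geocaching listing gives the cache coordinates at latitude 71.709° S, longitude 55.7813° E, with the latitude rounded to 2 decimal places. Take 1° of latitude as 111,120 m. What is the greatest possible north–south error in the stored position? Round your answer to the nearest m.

556 m

Rounding to 2 decimal places leaves the latitude within ±0.005° of the true value.
North–south distance: 0.005° × 111120 m/° = 555.6 m.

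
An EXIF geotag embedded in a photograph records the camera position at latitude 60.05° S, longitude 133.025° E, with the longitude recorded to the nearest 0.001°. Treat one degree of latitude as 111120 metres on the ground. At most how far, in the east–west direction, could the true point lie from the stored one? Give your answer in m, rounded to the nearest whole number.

Rounding to 3 decimal places leaves the longitude within ±0.0005° of the true value.
Parallels shrink by cos φ, so at 60.05° a degree of longitude is 111120 × 0.4992 ≈ 55476 m.
Maximum E–W displacement: 0.0005 × 55476 = 27.738 m.

28 m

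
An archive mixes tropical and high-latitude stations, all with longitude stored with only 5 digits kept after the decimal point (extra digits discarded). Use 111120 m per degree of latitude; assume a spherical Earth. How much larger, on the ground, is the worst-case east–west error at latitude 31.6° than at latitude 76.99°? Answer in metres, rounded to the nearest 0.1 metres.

0.7 metres

Truncating at 5 decimal places can drop up to a full unit in the last place, so the longitude may be off by as much as 1e-05°.
Error at 31.6° = 1e-05° × 111120 × cos 31.6° ≈ 1.1112 × 0.8517 = 0.94644 m.
At 76.99°: 1e-05° × 111120 × cos 76.99° = 1e-05 × 111120 × 0.2251 ≈ 0.25015 m.
So the lower-latitude error exceeds the higher by 0.94644 − 0.25015 = 0.69628 m.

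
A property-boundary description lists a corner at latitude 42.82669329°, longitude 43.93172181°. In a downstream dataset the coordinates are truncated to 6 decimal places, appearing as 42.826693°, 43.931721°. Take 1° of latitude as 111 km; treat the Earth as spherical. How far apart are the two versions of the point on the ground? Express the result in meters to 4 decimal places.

Δlat = 42.82669329 − 42.826693 = +0.00000029°; Δlon = 43.93172181 − 43.931721 = +0.00000081°.
North–south shift: 0.00000029 × 111000 = 0.03219 m.
East–west at this latitude: 0.00000081° × 111000 × cos 42.8267° ≈ 0.00000081 × 81408.9 = 0.0659412 m.
Combined displacement = (0.03219² + 0.0659412²)^½ ≈ 0.0733787 m.

0.0734 meters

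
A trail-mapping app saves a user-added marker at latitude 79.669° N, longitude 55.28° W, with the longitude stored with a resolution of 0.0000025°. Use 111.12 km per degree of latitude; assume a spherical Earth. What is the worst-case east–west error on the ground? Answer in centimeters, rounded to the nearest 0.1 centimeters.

With a 0.0000025° grid the true value lies within half a step, ±0.0000025°/2 = ±1.25e-06°, of the stored one.
Parallels shrink by cos φ, so at 79.669° a degree of longitude is 111120 × 0.1793 ≈ 19927.7 m.
East–west error: 1.25e-06° × 19927.7 m/° ≈ 0.0249096 m.
That is 0.0249096 m = 2.491 cm.

2.5 centimeters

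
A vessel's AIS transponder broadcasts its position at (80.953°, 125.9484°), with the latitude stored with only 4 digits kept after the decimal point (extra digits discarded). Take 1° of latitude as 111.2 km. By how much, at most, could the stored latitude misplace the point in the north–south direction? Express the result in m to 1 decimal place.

Truncating at 4 decimal places can drop up to a full unit in the last place, so the latitude may be off by as much as 0.0001°.
Along the meridian that is 0.0001° × 111200 m/° = 11.12 m.

11.1 m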